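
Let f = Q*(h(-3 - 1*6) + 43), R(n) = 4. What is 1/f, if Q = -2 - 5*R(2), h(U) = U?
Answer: -1/748 ≈ -0.0013369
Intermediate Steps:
Q = -22 (Q = -2 - 5*4 = -2 - 20 = -22)
f = -748 (f = -22*((-3 - 1*6) + 43) = -22*((-3 - 6) + 43) = -22*(-9 + 43) = -22*34 = -748)
1/f = 1/(-748) = -1/748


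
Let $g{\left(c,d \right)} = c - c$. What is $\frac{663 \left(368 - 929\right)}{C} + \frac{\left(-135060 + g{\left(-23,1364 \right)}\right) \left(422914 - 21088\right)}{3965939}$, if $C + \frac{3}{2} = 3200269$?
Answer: $- \frac{347363950171963554}{25384131377365} \approx -13684.0$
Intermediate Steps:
$C = \frac{6400535}{2}$ ($C = - \frac{3}{2} + 3200269 = \frac{6400535}{2} \approx 3.2003 \cdot 10^{6}$)
$g{\left(c,d \right)} = 0$
$\frac{663 \left(368 - 929\right)}{C} + \frac{\left(-135060 + g{\left(-23,1364 \right)}\right) \left(422914 - 21088\right)}{3965939} = \frac{663 \left(368 - 929\right)}{\frac{6400535}{2}} + \frac{\left(-135060 + 0\right) \left(422914 - 21088\right)}{3965939} = 663 \left(-561\right) \frac{2}{6400535} + \left(-135060\right) 401826 \cdot \frac{1}{3965939} = \left(-371943\right) \frac{2}{6400535} - \frac{54270619560}{3965939} = - \frac{743886}{6400535} - \frac{54270619560}{3965939} = - \frac{347363950171963554}{25384131377365}$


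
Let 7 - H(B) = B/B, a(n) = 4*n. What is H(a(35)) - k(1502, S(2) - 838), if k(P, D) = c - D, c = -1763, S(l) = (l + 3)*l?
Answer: 941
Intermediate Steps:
S(l) = l*(3 + l) (S(l) = (3 + l)*l = l*(3 + l))
k(P, D) = -1763 - D
H(B) = 6 (H(B) = 7 - B/B = 7 - 1*1 = 7 - 1 = 6)
H(a(35)) - k(1502, S(2) - 838) = 6 - (-1763 - (2*(3 + 2) - 838)) = 6 - (-1763 - (2*5 - 838)) = 6 - (-1763 - (10 - 838)) = 6 - (-1763 - 1*(-828)) = 6 - (-1763 + 828) = 6 - 1*(-935) = 6 + 935 = 941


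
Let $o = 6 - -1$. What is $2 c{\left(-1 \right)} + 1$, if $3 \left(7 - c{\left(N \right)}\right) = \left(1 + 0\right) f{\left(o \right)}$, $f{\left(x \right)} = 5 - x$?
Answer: $\frac{49}{3} \approx 16.333$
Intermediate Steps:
$o = 7$ ($o = 6 + 1 = 7$)
$c{\left(N \right)} = \frac{23}{3}$ ($c{\left(N \right)} = 7 - \frac{\left(1 + 0\right) \left(5 - 7\right)}{3} = 7 - \frac{1 \left(5 - 7\right)}{3} = 7 - \frac{1 \left(-2\right)}{3} = 7 - - \frac{2}{3} = 7 + \frac{2}{3} = \frac{23}{3}$)
$2 c{\left(-1 \right)} + 1 = 2 \cdot \frac{23}{3} + 1 = \frac{46}{3} + 1 = \frac{49}{3}$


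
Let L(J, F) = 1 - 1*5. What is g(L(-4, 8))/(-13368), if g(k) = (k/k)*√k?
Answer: -I/6684 ≈ -0.00014961*I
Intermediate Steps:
L(J, F) = -4 (L(J, F) = 1 - 5 = -4)
g(k) = √k (g(k) = 1*√k = √k)
g(L(-4, 8))/(-13368) = √(-4)/(-13368) = (2*I)*(-1/13368) = -I/6684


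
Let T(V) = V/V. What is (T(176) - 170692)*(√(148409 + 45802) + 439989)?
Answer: -75102162399 - 512073*√21579 ≈ -7.5177e+10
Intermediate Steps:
T(V) = 1
(T(176) - 170692)*(√(148409 + 45802) + 439989) = (1 - 170692)*(√(148409 + 45802) + 439989) = -170691*(√194211 + 439989) = -170691*(3*√21579 + 439989) = -170691*(439989 + 3*√21579) = -75102162399 - 512073*√21579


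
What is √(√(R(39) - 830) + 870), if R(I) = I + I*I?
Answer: √(870 + √730) ≈ 29.950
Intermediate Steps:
R(I) = I + I²
√(√(R(39) - 830) + 870) = √(√(39*(1 + 39) - 830) + 870) = √(√(39*40 - 830) + 870) = √(√(1560 - 830) + 870) = √(√730 + 870) = √(870 + √730)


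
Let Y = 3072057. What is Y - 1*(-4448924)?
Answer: 7520981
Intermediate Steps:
Y - 1*(-4448924) = 3072057 - 1*(-4448924) = 3072057 + 4448924 = 7520981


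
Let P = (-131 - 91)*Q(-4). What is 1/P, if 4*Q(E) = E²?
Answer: -1/888 ≈ -0.0011261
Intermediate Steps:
Q(E) = E²/4
P = -888 (P = (-131 - 91)*((¼)*(-4)²) = -111*16/2 = -222*4 = -888)
1/P = 1/(-888) = -1/888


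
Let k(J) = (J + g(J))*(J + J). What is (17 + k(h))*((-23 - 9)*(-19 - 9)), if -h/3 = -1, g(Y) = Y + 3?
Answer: 63616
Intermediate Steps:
g(Y) = 3 + Y
h = 3 (h = -3*(-1) = 3)
k(J) = 2*J*(3 + 2*J) (k(J) = (J + (3 + J))*(J + J) = (3 + 2*J)*(2*J) = 2*J*(3 + 2*J))
(17 + k(h))*((-23 - 9)*(-19 - 9)) = (17 + 2*3*(3 + 2*3))*((-23 - 9)*(-19 - 9)) = (17 + 2*3*(3 + 6))*(-32*(-28)) = (17 + 2*3*9)*896 = (17 + 54)*896 = 71*896 = 63616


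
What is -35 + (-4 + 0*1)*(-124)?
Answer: 461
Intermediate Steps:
-35 + (-4 + 0*1)*(-124) = -35 + (-4 + 0)*(-124) = -35 - 4*(-124) = -35 + 496 = 461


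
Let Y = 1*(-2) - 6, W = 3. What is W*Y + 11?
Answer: -13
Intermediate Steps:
Y = -8 (Y = -2 - 6 = -8)
W*Y + 11 = 3*(-8) + 11 = -24 + 11 = -13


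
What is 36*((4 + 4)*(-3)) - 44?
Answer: -908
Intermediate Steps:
36*((4 + 4)*(-3)) - 44 = 36*(8*(-3)) - 44 = 36*(-24) - 44 = -864 - 44 = -908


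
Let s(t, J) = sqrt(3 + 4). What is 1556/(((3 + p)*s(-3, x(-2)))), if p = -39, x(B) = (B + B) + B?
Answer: -389*sqrt(7)/63 ≈ -16.336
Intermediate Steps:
x(B) = 3*B (x(B) = 2*B + B = 3*B)
s(t, J) = sqrt(7)
1556/(((3 + p)*s(-3, x(-2)))) = 1556/(((3 - 39)*sqrt(7))) = 1556/((-36*sqrt(7))) = 1556*(-sqrt(7)/252) = -389*sqrt(7)/63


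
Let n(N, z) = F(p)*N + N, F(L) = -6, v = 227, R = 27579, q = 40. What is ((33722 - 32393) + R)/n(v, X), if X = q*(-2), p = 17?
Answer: -28908/1135 ≈ -25.470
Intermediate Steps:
X = -80 (X = 40*(-2) = -80)
n(N, z) = -5*N (n(N, z) = -6*N + N = -5*N)
((33722 - 32393) + R)/n(v, X) = ((33722 - 32393) + 27579)/((-5*227)) = (1329 + 27579)/(-1135) = 28908*(-1/1135) = -28908/1135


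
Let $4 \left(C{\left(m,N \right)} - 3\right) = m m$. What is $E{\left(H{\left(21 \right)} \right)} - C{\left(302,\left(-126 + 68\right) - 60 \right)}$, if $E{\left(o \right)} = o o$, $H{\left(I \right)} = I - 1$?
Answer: $-22404$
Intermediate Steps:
$H{\left(I \right)} = -1 + I$
$E{\left(o \right)} = o^{2}$
$C{\left(m,N \right)} = 3 + \frac{m^{2}}{4}$ ($C{\left(m,N \right)} = 3 + \frac{m m}{4} = 3 + \frac{m^{2}}{4}$)
$E{\left(H{\left(21 \right)} \right)} - C{\left(302,\left(-126 + 68\right) - 60 \right)} = \left(-1 + 21\right)^{2} - \left(3 + \frac{302^{2}}{4}\right) = 20^{2} - \left(3 + \frac{1}{4} \cdot 91204\right) = 400 - \left(3 + 22801\right) = 400 - 22804 = -22404$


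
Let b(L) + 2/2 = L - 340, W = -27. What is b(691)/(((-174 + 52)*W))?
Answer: 175/1647 ≈ 0.10625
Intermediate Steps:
b(L) = -341 + L (b(L) = -1 + (L - 340) = -1 + (-340 + L) = -341 + L)
b(691)/(((-174 + 52)*W)) = (-341 + 691)/(((-174 + 52)*(-27))) = 350/((-122*(-27))) = 350/3294 = 350*(1/3294) = 175/1647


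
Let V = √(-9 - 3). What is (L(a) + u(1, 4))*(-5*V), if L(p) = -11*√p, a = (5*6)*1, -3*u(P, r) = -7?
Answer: I*√3*(-70/3 + 110*√30) ≈ 1003.1*I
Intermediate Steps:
u(P, r) = 7/3 (u(P, r) = -⅓*(-7) = 7/3)
V = 2*I*√3 (V = √(-12) = 2*I*√3 ≈ 3.4641*I)
a = 30 (a = 30*1 = 30)
(L(a) + u(1, 4))*(-5*V) = (-11*√30 + 7/3)*(-10*I*√3) = (7/3 - 11*√30)*(-10*I*√3) = -10*I*√3*(7/3 - 11*√30)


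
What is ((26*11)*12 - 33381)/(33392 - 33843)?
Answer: 29949/451 ≈ 66.406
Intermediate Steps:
((26*11)*12 - 33381)/(33392 - 33843) = (286*12 - 33381)/(-451) = (3432 - 33381)*(-1/451) = -29949*(-1/451) = 29949/451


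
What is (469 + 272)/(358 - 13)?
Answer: 247/115 ≈ 2.1478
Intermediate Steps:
(469 + 272)/(358 - 13) = 741/345 = 741*(1/345) = 247/115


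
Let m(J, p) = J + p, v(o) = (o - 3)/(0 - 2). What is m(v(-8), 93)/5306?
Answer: 197/10612 ≈ 0.018564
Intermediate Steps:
v(o) = 3/2 - o/2 (v(o) = (-3 + o)/(-2) = (-3 + o)*(-½) = 3/2 - o/2)
m(v(-8), 93)/5306 = ((3/2 - ½*(-8)) + 93)/5306 = ((3/2 + 4) + 93)*(1/5306) = (11/2 + 93)*(1/5306) = (197/2)*(1/5306) = 197/10612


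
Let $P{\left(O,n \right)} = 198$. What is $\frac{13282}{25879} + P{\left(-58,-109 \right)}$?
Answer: $\frac{5137324}{25879} \approx 198.51$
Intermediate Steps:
$\frac{13282}{25879} + P{\left(-58,-109 \right)} = \frac{13282}{25879} + 198 = \frac{5137324}{25879}$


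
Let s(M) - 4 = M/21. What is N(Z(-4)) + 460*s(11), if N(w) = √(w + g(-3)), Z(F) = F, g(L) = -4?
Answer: 43700/21 + 2*I*√2 ≈ 2081.0 + 2.8284*I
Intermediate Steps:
s(M) = 4 + M/21
N(w) = √(-4 + w) (N(w) = √(w - 4) = √(-4 + w))
N(Z(-4)) + 460*s(11) = √(-4 - 4) + 460*(4 + (1/21)*11) = √(-8) + 460*(4 + 11/21) = 2*I*√2 + 460*(95/21) = 2*I*√2 + 43700/21 = 43700/21 + 2*I*√2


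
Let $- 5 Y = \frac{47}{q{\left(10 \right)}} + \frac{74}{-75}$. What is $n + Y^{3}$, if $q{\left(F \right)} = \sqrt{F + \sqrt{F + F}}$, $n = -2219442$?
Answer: $-2219442 - \frac{\sqrt{2} \left(3525 - 74 \sqrt{2} \sqrt{5 + \sqrt{5}}\right)^{3}}{210937500 \left(5 + \sqrt{5}\right)^{\frac{3}{2}}} \approx -2.2195 \cdot 10^{6}$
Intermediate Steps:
$q{\left(F \right)} = \sqrt{F + \sqrt{2} \sqrt{F}}$ ($q{\left(F \right)} = \sqrt{F + \sqrt{2 F}} = \sqrt{F + \sqrt{2} \sqrt{F}}$)
$Y = \frac{74}{375} - \frac{47}{5 \sqrt{10 + 2 \sqrt{5}}}$ ($Y = - \frac{\frac{47}{\sqrt{10 + \sqrt{2} \sqrt{10}}} + \frac{74}{-75}}{5} = - \frac{\frac{47}{\sqrt{10 + 2 \sqrt{5}}} + 74 \left(- \frac{1}{75}\right)}{5} = - \frac{\frac{47}{\sqrt{10 + 2 \sqrt{5}}} - \frac{74}{75}}{5} = - \frac{- \frac{74}{75} + \frac{47}{\sqrt{10 + 2 \sqrt{5}}}}{5} = \frac{74}{375} - \frac{47}{5 \sqrt{10 + 2 \sqrt{5}}} \approx -2.2736$)
$n + Y^{3} = -2219442 + \left(\frac{74}{375} - \frac{47 \sqrt{2}}{10 \sqrt{5 + \sqrt{5}}}\right)^{3}$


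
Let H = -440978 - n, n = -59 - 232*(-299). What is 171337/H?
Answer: -171337/510287 ≈ -0.33577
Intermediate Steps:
n = 69309 (n = -59 + 69368 = 69309)
H = -510287 (H = -440978 - 1*69309 = -440978 - 69309 = -510287)
171337/H = 171337/(-510287) = 171337*(-1/510287) = -171337/510287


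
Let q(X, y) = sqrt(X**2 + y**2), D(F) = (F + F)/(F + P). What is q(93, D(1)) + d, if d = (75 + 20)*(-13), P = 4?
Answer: -1235 + sqrt(216229)/5 ≈ -1142.0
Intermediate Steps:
D(F) = 2*F/(4 + F) (D(F) = (F + F)/(F + 4) = (2*F)/(4 + F) = 2*F/(4 + F))
d = -1235 (d = 95*(-13) = -1235)
q(93, D(1)) + d = sqrt(93**2 + (2*1/(4 + 1))**2) - 1235 = sqrt(8649 + (2*1/5)**2) - 1235 = sqrt(8649 + (2*1*(1/5))**2) - 1235 = sqrt(8649 + (2/5)**2) - 1235 = sqrt(8649 + 4/25) - 1235 = sqrt(216229/25) - 1235 = sqrt(216229)/5 - 1235 = -1235 + sqrt(216229)/5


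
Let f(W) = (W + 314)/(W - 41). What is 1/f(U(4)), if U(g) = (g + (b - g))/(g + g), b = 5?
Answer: -323/2517 ≈ -0.12833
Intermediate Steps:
U(g) = 5/(2*g) (U(g) = (g + (5 - g))/(g + g) = 5/((2*g)) = 5*(1/(2*g)) = 5/(2*g))
f(W) = (314 + W)/(-41 + W)
1/f(U(4)) = 1/((314 + (5/2)/4)/(-41 + (5/2)/4)) = 1/((314 + (5/2)*(¼))/(-41 + (5/2)*(¼))) = 1/((314 + 5/8)/(-41 + 5/8)) = 1/((2517/8)/(-323/8)) = 1/(-8/323*2517/8) = 1/(-2517/323) = -323/2517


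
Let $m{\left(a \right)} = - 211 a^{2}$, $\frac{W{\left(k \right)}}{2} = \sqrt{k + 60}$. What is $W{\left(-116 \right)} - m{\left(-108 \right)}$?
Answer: $2461104 + 4 i \sqrt{14} \approx 2.4611 \cdot 10^{6} + 14.967 i$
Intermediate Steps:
$W{\left(k \right)} = 2 \sqrt{60 + k}$ ($W{\left(k \right)} = 2 \sqrt{k + 60} = 2 \sqrt{60 + k}$)
$W{\left(-116 \right)} - m{\left(-108 \right)} = 2 \sqrt{60 - 116} - - 211 \left(-108\right)^{2} = 2 \sqrt{-56} - \left(-211\right) 11664 = 2 \cdot 2 i \sqrt{14} - -2461104 = 4 i \sqrt{14} + 2461104 = 2461104 + 4 i \sqrt{14}$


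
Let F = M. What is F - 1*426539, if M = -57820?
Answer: -484359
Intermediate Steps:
F = -57820
F - 1*426539 = -57820 - 1*426539 = -57820 - 426539 = -484359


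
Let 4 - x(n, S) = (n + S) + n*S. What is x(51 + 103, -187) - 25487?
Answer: 3348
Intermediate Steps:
x(n, S) = 4 - S - n - S*n (x(n, S) = 4 - ((n + S) + n*S) = 4 - ((S + n) + S*n) = 4 - (S + n + S*n) = 4 + (-S - n - S*n) = 4 - S - n - S*n)
x(51 + 103, -187) - 25487 = (4 - 1*(-187) - (51 + 103) - 1*(-187)*(51 + 103)) - 25487 = (4 + 187 - 1*154 - 1*(-187)*154) - 25487 = (4 + 187 - 154 + 28798) - 25487 = 28835 - 25487 = 3348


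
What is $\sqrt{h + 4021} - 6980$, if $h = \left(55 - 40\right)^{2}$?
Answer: $-6980 + \sqrt{4246} \approx -6914.8$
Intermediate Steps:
$h = 225$ ($h = 15^{2} = 225$)
$\sqrt{h + 4021} - 6980 = \sqrt{225 + 4021} - 6980 = \sqrt{4246} - 6980 = -6980 + \sqrt{4246}$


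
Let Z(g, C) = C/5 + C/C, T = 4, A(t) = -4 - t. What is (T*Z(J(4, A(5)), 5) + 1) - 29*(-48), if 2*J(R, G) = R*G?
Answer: 1401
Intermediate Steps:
J(R, G) = G*R/2 (J(R, G) = (R*G)/2 = (G*R)/2 = G*R/2)
Z(g, C) = 1 + C/5 (Z(g, C) = C*(1/5) + 1 = C/5 + 1 = 1 + C/5)
(T*Z(J(4, A(5)), 5) + 1) - 29*(-48) = (4*(1 + (1/5)*5) + 1) - 29*(-48) = (4*(1 + 1) + 1) + 1392 = (4*2 + 1) + 1392 = (8 + 1) + 1392 = 9 + 1392 = 1401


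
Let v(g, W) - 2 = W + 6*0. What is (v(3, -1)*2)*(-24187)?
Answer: -48374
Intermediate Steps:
v(g, W) = 2 + W (v(g, W) = 2 + (W + 6*0) = 2 + (W + 0) = 2 + W)
(v(3, -1)*2)*(-24187) = ((2 - 1)*2)*(-24187) = (1*2)*(-24187) = 2*(-24187) = -48374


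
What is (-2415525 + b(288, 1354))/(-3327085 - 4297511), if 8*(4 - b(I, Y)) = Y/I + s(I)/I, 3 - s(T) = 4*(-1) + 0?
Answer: 5565361745/17567069184 ≈ 0.31681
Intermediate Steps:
s(T) = 7 (s(T) = 3 - (4*(-1) + 0) = 3 - (-4 + 0) = 3 - 1*(-4) = 3 + 4 = 7)
b(I, Y) = 4 - 7/(8*I) - Y/(8*I) (b(I, Y) = 4 - (Y/I + 7/I)/8 = 4 - (7/I + Y/I)/8 = 4 + (-7/(8*I) - Y/(8*I)) = 4 - 7/(8*I) - Y/(8*I))
(-2415525 + b(288, 1354))/(-3327085 - 4297511) = (-2415525 + (1/8)*(-7 - 1*1354 + 32*288)/288)/(-3327085 - 4297511) = (-2415525 + (1/8)*(1/288)*(-7 - 1354 + 9216))/(-7624596) = (-2415525 + (1/8)*(1/288)*7855)*(-1/7624596) = (-2415525 + 7855/2304)*(-1/7624596) = -5565361745/2304*(-1/7624596) = 5565361745/17567069184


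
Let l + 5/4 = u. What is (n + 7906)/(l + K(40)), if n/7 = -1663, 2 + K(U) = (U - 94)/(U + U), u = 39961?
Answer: -16600/177587 ≈ -0.093475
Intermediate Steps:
l = 159839/4 (l = -5/4 + 39961 = 159839/4 ≈ 39960.)
K(U) = -2 + (-94 + U)/(2*U) (K(U) = -2 + (U - 94)/(U + U) = -2 + (-94 + U)/((2*U)) = -2 + (-94 + U)*(1/(2*U)) = -2 + (-94 + U)/(2*U))
n = -11641 (n = 7*(-1663) = -11641)
(n + 7906)/(l + K(40)) = (-11641 + 7906)/(159839/4 + (-3/2 - 47/40)) = -3735/(159839/4 + (-3/2 - 47*1/40)) = -3735/(159839/4 + (-3/2 - 47/40)) = -3735/(159839/4 - 107/40) = -3735/1598283/40 = -3735*40/1598283 = -16600/177587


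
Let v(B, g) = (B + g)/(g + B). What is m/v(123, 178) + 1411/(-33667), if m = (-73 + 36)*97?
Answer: -120832274/33667 ≈ -3589.0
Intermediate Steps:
m = -3589 (m = -37*97 = -3589)
v(B, g) = 1 (v(B, g) = (B + g)/(B + g) = 1)
m/v(123, 178) + 1411/(-33667) = -3589/1 + 1411/(-33667) = -3589*1 + 1411*(-1/33667) = -3589 - 1411/33667 = -120832274/33667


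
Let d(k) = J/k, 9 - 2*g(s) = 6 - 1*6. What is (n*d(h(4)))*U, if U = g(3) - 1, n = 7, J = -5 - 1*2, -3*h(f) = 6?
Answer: 343/4 ≈ 85.750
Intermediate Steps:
g(s) = 9/2 (g(s) = 9/2 - (6 - 1*6)/2 = 9/2 - (6 - 6)/2 = 9/2 - ½*0 = 9/2 + 0 = 9/2)
h(f) = -2 (h(f) = -⅓*6 = -2)
J = -7 (J = -5 - 2 = -7)
d(k) = -7/k
U = 7/2 (U = 9/2 - 1 = 7/2 ≈ 3.5000)
(n*d(h(4)))*U = (7*(-7/(-2)))*(7/2) = (7*(-7*(-½)))*(7/2) = (7*(7/2))*(7/2) = (49/2)*(7/2) = 343/4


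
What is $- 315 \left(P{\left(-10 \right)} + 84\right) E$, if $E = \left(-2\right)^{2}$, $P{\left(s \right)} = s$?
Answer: $-93240$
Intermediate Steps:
$E = 4$
$- 315 \left(P{\left(-10 \right)} + 84\right) E = - 315 \left(-10 + 84\right) 4 = \left(-315\right) 74 \cdot 4 = \left(-23310\right) 4 = -93240$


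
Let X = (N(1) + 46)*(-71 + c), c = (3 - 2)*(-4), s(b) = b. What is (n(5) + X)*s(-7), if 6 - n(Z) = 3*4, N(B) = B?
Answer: 24717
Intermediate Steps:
c = -4 (c = 1*(-4) = -4)
X = -3525 (X = (1 + 46)*(-71 - 4) = 47*(-75) = -3525)
n(Z) = -6 (n(Z) = 6 - 3*4 = 6 - 1*12 = 6 - 12 = -6)
(n(5) + X)*s(-7) = (-6 - 3525)*(-7) = -3531*(-7) = 24717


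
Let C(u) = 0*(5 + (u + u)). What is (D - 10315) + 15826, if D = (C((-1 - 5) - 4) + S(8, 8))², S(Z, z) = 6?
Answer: 5547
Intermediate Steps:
C(u) = 0 (C(u) = 0*(5 + 2*u) = 0)
D = 36 (D = (0 + 6)² = 6² = 36)
(D - 10315) + 15826 = (36 - 10315) + 15826 = -10279 + 15826 = 5547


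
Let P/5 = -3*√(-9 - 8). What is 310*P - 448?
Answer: -448 - 4650*I*√17 ≈ -448.0 - 19172.0*I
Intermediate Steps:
P = -15*I*√17 (P = 5*(-3*√(-9 - 8)) = 5*(-3*I*√17) = -15*I*√17 ≈ -61.847*I)
310*P - 448 = 310*(-15*I*√17) - 448 = -4650*I*√17 - 448 = -448 - 4650*I*√17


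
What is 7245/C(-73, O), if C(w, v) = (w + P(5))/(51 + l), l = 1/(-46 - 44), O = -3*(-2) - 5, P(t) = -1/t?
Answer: -3694145/732 ≈ -5046.6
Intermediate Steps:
O = 1 (O = 6 - 5 = 1)
l = -1/90 (l = 1/(-90) = -1/90 ≈ -0.011111)
C(w, v) = -18/4589 + 90*w/4589 (C(w, v) = (w - 1/5)/(51 - 1/90) = (w - 1*⅕)/(4589/90) = (w - ⅕)*(90/4589) = (-⅕ + w)*(90/4589) = -18/4589 + 90*w/4589)
7245/C(-73, O) = 7245/(-18/4589 + (90/4589)*(-73)) = 7245/(-18/4589 - 6570/4589) = 7245/(-6588/4589) = 7245*(-4589/6588) = -3694145/732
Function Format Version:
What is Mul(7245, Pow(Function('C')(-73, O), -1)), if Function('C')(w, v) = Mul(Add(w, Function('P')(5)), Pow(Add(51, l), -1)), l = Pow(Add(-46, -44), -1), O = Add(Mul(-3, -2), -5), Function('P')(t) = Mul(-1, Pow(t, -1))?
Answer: Rational(-3694145, 732) ≈ -5046.6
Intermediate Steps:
O = 1 (O = Add(6, -5) = 1)
l = Rational(-1, 90) (l = Pow(-90, -1) = Rational(-1, 90) ≈ -0.011111)
Function('C')(w, v) = Add(Rational(-18, 4589), Mul(Rational(90, 4589), w)) (Function('C')(w, v) = Mul(Add(w, Mul(-1, Pow(5, -1))), Pow(Add(51, Rational(-1, 90)), -1)) = Mul(Add(w, Mul(-1, Rational(1, 5))), Pow(Rational(4589, 90), -1)) = Mul(Add(w, Rational(-1, 5)), Rational(90, 4589)) = Mul(Add(Rational(-1, 5), w), Rational(90, 4589)) = Add(Rational(-18, 4589), Mul(Rational(90, 4589), w)))
Mul(7245, Pow(Function('C')(-73, O), -1)) = Mul(7245, Pow(Add(Rational(-18, 4589), Mul(Rational(90, 4589), -73)), -1)) = Mul(7245, Pow(Add(Rational(-18, 4589), Rational(-6570, 4589)), -1)) = Mul(7245, Pow(Rational(-6588, 4589), -1)) = Mul(7245, Rational(-4589, 6588)) = Rational(-3694145, 732)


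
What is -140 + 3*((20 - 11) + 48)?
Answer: 31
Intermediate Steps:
-140 + 3*((20 - 11) + 48) = -140 + 3*(9 + 48) = -140 + 3*57 = -140 + 171 = 31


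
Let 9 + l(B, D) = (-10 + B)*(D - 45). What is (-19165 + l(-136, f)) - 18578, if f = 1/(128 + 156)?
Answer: -4427917/142 ≈ -31183.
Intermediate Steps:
f = 1/284 ≈ 0.0035211
l(B, D) = -9 + (-45 + D)*(-10 + B) (l(B, D) = -9 + (-10 + B)*(D - 45) = -9 + (-10 + B)*(-45 + D) = -9 + (-45 + D)*(-10 + B))
(-19165 + l(-136, f)) - 18578 = (-19165 + (441 - 45*(-136) - 10*1/284 - 136*1/284)) - 18578 = (-19165 + (441 + 6120 - 5/142 - 34/71)) - 18578 = (-19165 + 931589/142) - 18578 = -1789841/142 - 18578 = -4427917/142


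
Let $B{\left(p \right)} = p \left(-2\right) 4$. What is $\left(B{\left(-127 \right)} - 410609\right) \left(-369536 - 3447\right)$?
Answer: $152771225919$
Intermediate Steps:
$B{\left(p \right)} = - 8 p$ ($B{\left(p \right)} = - 2 p 4 = - 8 p$)
$\left(B{\left(-127 \right)} - 410609\right) \left(-369536 - 3447\right) = \left(\left(-8\right) \left(-127\right) - 410609\right) \left(-369536 - 3447\right) = \left(1016 - 410609\right) \left(-372983\right) = \left(-409593\right) \left(-372983\right) = 152771225919$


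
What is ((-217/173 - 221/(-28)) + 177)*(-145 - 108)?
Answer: -225054885/4844 ≈ -46461.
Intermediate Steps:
((-217/173 - 221/(-28)) + 177)*(-145 - 108) = ((-217*1/173 - 221*(-1/28)) + 177)*(-253) = ((-217/173 + 221/28) + 177)*(-253) = (32157/4844 + 177)*(-253) = (889545/4844)*(-253) = -225054885/4844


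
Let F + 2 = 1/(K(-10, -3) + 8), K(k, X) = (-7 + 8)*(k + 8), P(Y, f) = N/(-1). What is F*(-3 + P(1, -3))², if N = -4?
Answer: -11/6 ≈ -1.8333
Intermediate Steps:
P(Y, f) = 4 (P(Y, f) = -4/(-1) = -4*(-1) = 4)
K(k, X) = 8 + k (K(k, X) = 1*(8 + k) = 8 + k)
F = -11/6 (F = -2 + 1/((8 - 10) + 8) = -2 + 1/(-2 + 8) = -2 + 1/6 = -2 + ⅙ = -11/6 ≈ -1.8333)
F*(-3 + P(1, -3))² = -11*(-3 + 4)²/6 = -11/6*1² = -11/6*1 = -11/6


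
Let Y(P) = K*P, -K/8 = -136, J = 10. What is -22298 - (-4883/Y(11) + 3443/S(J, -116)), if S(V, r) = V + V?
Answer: -1344589361/59840 ≈ -22470.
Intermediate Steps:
K = 1088 (K = -8*(-136) = 1088)
S(V, r) = 2*V
Y(P) = 1088*P
-22298 - (-4883/Y(11) + 3443/S(J, -116)) = -22298 - (-4883/(1088*11) + 3443/((2*10))) = -22298 - (-4883/11968 + 3443/20) = -22298 - 1*10277041/59840 = -22298 - 10277041/59840 = -1344589361/59840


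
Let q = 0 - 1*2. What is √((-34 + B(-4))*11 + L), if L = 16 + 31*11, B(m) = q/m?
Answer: I*√46/2 ≈ 3.3912*I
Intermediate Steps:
q = -2 (q = 0 - 2 = -2)
B(m) = -2/m
L = 357 (L = 16 + 341 = 357)
√((-34 + B(-4))*11 + L) = √((-34 - 2/(-4))*11 + 357) = √((-34 - 2*(-¼))*11 + 357) = √((-34 + ½)*11 + 357) = √(-67/2*11 + 357) = √(-737/2 + 357) = √(-23/2) = I*√46/2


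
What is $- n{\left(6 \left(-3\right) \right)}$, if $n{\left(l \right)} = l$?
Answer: $18$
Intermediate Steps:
$- n{\left(6 \left(-3\right) \right)} = - 6 \left(-3\right) = \left(-1\right) \left(-18\right) = 18$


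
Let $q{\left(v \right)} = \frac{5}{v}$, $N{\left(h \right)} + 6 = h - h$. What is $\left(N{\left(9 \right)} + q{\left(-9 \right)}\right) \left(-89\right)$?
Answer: $\frac{5251}{9} \approx 583.44$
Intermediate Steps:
$N{\left(h \right)} = -6$ ($N{\left(h \right)} = -6 + \left(h - h\right) = -6 + 0 = -6$)
$\left(N{\left(9 \right)} + q{\left(-9 \right)}\right) \left(-89\right) = \left(-6 + \frac{5}{-9}\right) \left(-89\right) = \left(-6 + 5 \left(- \frac{1}{9}\right)\right) \left(-89\right) = \left(-6 - \frac{5}{9}\right) \left(-89\right) = \left(- \frac{59}{9}\right) \left(-89\right) = \frac{5251}{9}$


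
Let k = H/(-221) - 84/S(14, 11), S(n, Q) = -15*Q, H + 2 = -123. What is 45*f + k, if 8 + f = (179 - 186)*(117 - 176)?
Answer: 221537938/12155 ≈ 18226.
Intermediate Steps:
H = -125 (H = -2 - 123 = -125)
f = 405 (f = -8 + (179 - 186)*(117 - 176) = -8 - 7*(-59) = -8 + 413 = 405)
k = 13063/12155 (k = -125/(-221) - 84/((-15*11)) = -125*(-1/221) - 84/(-165) = 125/221 - 84*(-1/165) = 125/221 + 28/55 = 13063/12155 ≈ 1.0747)
45*f + k = 45*405 + 13063/12155 = 18225 + 13063/12155 = 221537938/12155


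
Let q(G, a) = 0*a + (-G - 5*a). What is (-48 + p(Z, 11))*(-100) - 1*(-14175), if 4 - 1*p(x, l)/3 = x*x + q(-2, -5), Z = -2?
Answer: 27075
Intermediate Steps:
q(G, a) = -G - 5*a (q(G, a) = 0 + (-G - 5*a) = -G - 5*a)
p(x, l) = -69 - 3*x² (p(x, l) = 12 - 3*(x*x + (-1*(-2) - 5*(-5))) = 12 - 3*(x² + (2 + 25)) = 12 - 3*(x² + 27) = 12 - 3*(27 + x²) = 12 + (-81 - 3*x²) = -69 - 3*x²)
(-48 + p(Z, 11))*(-100) - 1*(-14175) = (-48 + (-69 - 3*(-2)²))*(-100) - 1*(-14175) = (-48 + (-69 - 3*4))*(-100) + 14175 = (-48 + (-69 - 12))*(-100) + 14175 = (-48 - 81)*(-100) + 14175 = -129*(-100) + 14175 = 12900 + 14175 = 27075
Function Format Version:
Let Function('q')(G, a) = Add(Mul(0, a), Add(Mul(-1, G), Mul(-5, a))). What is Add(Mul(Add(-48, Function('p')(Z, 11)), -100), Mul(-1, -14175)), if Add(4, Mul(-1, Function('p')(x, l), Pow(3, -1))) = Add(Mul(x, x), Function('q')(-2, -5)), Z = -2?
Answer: 27075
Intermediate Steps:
Function('q')(G, a) = Add(Mul(-1, G), Mul(-5, a)) (Function('q')(G, a) = Add(0, Add(Mul(-1, G), Mul(-5, a))) = Add(Mul(-1, G), Mul(-5, a)))
Function('p')(x, l) = Add(-69, Mul(-3, Pow(x, 2))) (Function('p')(x, l) = Add(12, Mul(-3, Add(Mul(x, x), Add(Mul(-1, -2), Mul(-5, -5))))) = Add(12, Mul(-3, Add(Pow(x, 2), Add(2, 25)))) = Add(12, Mul(-3, Add(Pow(x, 2), 27))) = Add(12, Mul(-3, Add(27, Pow(x, 2)))) = Add(12, Add(-81, Mul(-3, Pow(x, 2)))) = Add(-69, Mul(-3, Pow(x, 2))))
Add(Mul(Add(-48, Function('p')(Z, 11)), -100), Mul(-1, -14175)) = Add(Mul(Add(-48, Add(-69, Mul(-3, Pow(-2, 2)))), -100), Mul(-1, -14175)) = Add(Mul(Add(-48, Add(-69, Mul(-3, 4))), -100), 14175) = Add(Mul(Add(-48, Add(-69, -12)), -100), 14175) = Add(Mul(Add(-48, -81), -100), 14175) = Add(Mul(-129, -100), 14175) = Add(12900, 14175) = 27075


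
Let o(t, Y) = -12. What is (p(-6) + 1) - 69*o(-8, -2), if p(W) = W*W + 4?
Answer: 869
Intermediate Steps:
p(W) = 4 + W**2 (p(W) = W**2 + 4 = 4 + W**2)
(p(-6) + 1) - 69*o(-8, -2) = ((4 + (-6)**2) + 1) - 69*(-12) = ((4 + 36) + 1) + 828 = (40 + 1) + 828 = 41 + 828 = 869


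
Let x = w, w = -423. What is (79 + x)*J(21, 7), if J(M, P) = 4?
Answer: -1376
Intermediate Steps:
x = -423
(79 + x)*J(21, 7) = (79 - 423)*4 = -344*4 = -1376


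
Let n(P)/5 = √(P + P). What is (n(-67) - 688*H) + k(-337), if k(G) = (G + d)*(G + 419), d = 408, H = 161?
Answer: -104946 + 5*I*√134 ≈ -1.0495e+5 + 57.879*I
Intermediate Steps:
k(G) = (408 + G)*(419 + G) (k(G) = (G + 408)*(G + 419) = (408 + G)*(419 + G))
n(P) = 5*√2*√P (n(P) = 5*√(P + P) = 5*√(2*P) = 5*(√2*√P) = 5*√2*√P)
(n(-67) - 688*H) + k(-337) = (5*√2*√(-67) - 688*161) + (170952 + (-337)² + 827*(-337)) = (5*√2*(I*√67) - 110768) + (170952 + 113569 - 278699) = (5*I*√134 - 110768) + 5822 = (-110768 + 5*I*√134) + 5822 = -104946 + 5*I*√134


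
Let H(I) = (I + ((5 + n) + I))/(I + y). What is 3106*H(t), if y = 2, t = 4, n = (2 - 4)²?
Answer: 26401/3 ≈ 8800.3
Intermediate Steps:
n = 4 (n = (-2)² = 4)
H(I) = (9 + 2*I)/(2 + I) (H(I) = (I + ((5 + 4) + I))/(I + 2) = (I + (9 + I))/(2 + I) = (9 + 2*I)/(2 + I))
3106*H(t) = 3106*((9 + 2*4)/(2 + 4)) = 3106*((9 + 8)/6) = 3106*((⅙)*17) = 3106*(17/6) = 26401/3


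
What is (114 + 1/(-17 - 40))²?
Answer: 42211009/3249 ≈ 12992.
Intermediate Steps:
(114 + 1/(-17 - 40))² = (114 + 1/(-57))² = (114 - 1/57)² = (6497/57)² = 42211009/3249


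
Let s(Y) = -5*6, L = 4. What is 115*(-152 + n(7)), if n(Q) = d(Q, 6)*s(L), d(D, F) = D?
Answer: -41630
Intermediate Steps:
s(Y) = -30
n(Q) = -30*Q (n(Q) = Q*(-30) = -30*Q)
115*(-152 + n(7)) = 115*(-152 - 30*7) = 115*(-152 - 210) = 115*(-362) = -41630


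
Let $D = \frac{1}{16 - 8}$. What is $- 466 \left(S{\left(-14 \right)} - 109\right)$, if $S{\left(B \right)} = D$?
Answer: $\frac{202943}{4} \approx 50736.0$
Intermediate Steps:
$D = \frac{1}{8} \approx 0.125$
$S{\left(B \right)} = \frac{1}{8}$
$- 466 \left(S{\left(-14 \right)} - 109\right) = - 466 \left(\frac{1}{8} - 109\right) = \left(-466\right) \left(- \frac{871}{8}\right) = \frac{202943}{4}$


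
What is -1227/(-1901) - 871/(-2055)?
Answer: 4177256/3906555 ≈ 1.0693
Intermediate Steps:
-1227/(-1901) - 871/(-2055) = -1227*(-1/1901) - 871*(-1/2055) = 1227/1901 + 871/2055 = 4177256/3906555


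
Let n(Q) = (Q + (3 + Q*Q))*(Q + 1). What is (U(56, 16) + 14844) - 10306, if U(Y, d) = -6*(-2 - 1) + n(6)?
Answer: 4871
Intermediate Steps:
n(Q) = (1 + Q)*(3 + Q + Q**2) (n(Q) = (Q + (3 + Q**2))*(1 + Q) = (3 + Q + Q**2)*(1 + Q) = (1 + Q)*(3 + Q + Q**2))
U(Y, d) = 333 (U(Y, d) = -6*(-2 - 1) + (3 + 6**3 + 2*6**2 + 4*6) = -6*(-3) + (3 + 216 + 2*36 + 24) = 18 + (3 + 216 + 72 + 24) = 18 + 315 = 333)
(U(56, 16) + 14844) - 10306 = (333 + 14844) - 10306 = 15177 - 10306 = 4871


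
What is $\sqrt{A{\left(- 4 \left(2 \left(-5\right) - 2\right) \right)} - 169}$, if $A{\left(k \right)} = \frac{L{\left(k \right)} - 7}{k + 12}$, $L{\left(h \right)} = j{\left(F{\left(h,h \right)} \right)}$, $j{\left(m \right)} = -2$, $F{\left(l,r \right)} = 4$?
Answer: $\frac{i \sqrt{16915}}{10} \approx 13.006 i$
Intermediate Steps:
$L{\left(h \right)} = -2$
$A{\left(k \right)} = - \frac{9}{12 + k}$ ($A{\left(k \right)} = \frac{-2 - 7}{k + 12} = - \frac{9}{12 + k}$)
$\sqrt{A{\left(- 4 \left(2 \left(-5\right) - 2\right) \right)} - 169} = \sqrt{- \frac{9}{12 - 4 \left(2 \left(-5\right) - 2\right)} - 169} = \sqrt{- \frac{9}{12 - 4 \left(-10 - 2\right)} - 169} = \sqrt{- \frac{9}{12 - -48} - 169} = \sqrt{- \frac{9}{12 + 48} - 169} = \sqrt{- \frac{9}{60} - 169} = \sqrt{\left(-9\right) \frac{1}{60} - 169} = \sqrt{- \frac{3}{20} - 169} = \sqrt{- \frac{3383}{20}} = \frac{i \sqrt{16915}}{10}$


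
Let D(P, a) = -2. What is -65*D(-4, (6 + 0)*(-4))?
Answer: 130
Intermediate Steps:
-65*D(-4, (6 + 0)*(-4)) = -65*(-2) = 130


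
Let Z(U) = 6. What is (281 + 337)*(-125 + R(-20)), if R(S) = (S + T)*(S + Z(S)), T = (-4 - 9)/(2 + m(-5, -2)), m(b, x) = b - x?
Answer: -16686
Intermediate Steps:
T = 13 (T = (-4 - 9)/(2 + (-5 - 1*(-2))) = -13/(2 + (-5 + 2)) = -13/(2 - 3) = -13/(-1) = -13*(-1) = 13)
R(S) = (6 + S)*(13 + S) (R(S) = (S + 13)*(S + 6) = (13 + S)*(6 + S) = (6 + S)*(13 + S))
(281 + 337)*(-125 + R(-20)) = (281 + 337)*(-125 + (78 + (-20)² + 19*(-20))) = 618*(-125 + (78 + 400 - 380)) = 618*(-125 + 98) = 618*(-27) = -16686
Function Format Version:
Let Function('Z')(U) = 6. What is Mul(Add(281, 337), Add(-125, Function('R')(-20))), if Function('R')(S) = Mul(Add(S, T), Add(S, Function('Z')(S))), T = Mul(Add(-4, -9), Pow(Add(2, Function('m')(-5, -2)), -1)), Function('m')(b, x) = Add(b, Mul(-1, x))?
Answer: -16686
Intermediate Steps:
T = 13 (T = Mul(Add(-4, -9), Pow(Add(2, Add(-5, Mul(-1, -2))), -1)) = Mul(-13, Pow(Add(2, Add(-5, 2)), -1)) = Mul(-13, Pow(Add(2, -3), -1)) = Mul(-13, Pow(-1, -1)) = Mul(-13, -1) = 13)
Function('R')(S) = Mul(Add(6, S), Add(13, S)) (Function('R')(S) = Mul(Add(S, 13), Add(S, 6)) = Mul(Add(13, S), Add(6, S)) = Mul(Add(6, S), Add(13, S)))
Mul(Add(281, 337), Add(-125, Function('R')(-20))) = Mul(Add(281, 337), Add(-125, Add(78, Pow(-20, 2), Mul(19, -20)))) = Mul(618, Add(-125, Add(78, 400, -380))) = Mul(618, Add(-125, 98)) = Mul(618, -27) = -16686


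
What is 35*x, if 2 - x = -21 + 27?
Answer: -140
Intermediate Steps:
x = -4 (x = 2 - (-21 + 27) = 2 - 1*6 = 2 - 6 = -4)
35*x = 35*(-4) = -140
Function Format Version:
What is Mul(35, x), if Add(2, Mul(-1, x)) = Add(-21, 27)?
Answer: -140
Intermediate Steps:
x = -4 (x = Add(2, Mul(-1, Add(-21, 27))) = Add(2, Mul(-1, 6)) = Add(2, -6) = -4)
Mul(35, x) = Mul(35, -4) = -140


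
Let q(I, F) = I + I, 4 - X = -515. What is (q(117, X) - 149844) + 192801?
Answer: 43191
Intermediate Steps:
X = 519 (X = 4 - 1*(-515) = 4 + 515 = 519)
q(I, F) = 2*I
(q(117, X) - 149844) + 192801 = (2*117 - 149844) + 192801 = (234 - 149844) + 192801 = -149610 + 192801 = 43191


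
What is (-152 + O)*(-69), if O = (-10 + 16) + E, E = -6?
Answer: 10488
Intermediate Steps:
O = 0 (O = (-10 + 16) - 6 = 6 - 6 = 0)
(-152 + O)*(-69) = (-152 + 0)*(-69) = -152*(-69) = 10488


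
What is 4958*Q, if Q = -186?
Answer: -922188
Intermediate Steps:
4958*Q = 4958*(-186) = -922188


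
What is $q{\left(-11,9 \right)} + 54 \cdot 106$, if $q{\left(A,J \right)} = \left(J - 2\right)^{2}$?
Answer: $5773$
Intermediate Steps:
$q{\left(A,J \right)} = \left(-2 + J\right)^{2}$
$q{\left(-11,9 \right)} + 54 \cdot 106 = \left(-2 + 9\right)^{2} + 54 \cdot 106 = 7^{2} + 5724 = 49 + 5724 = 5773$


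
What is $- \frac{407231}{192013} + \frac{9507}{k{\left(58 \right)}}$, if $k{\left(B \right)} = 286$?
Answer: $\frac{1708999525}{54915718} \approx 31.12$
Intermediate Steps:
$- \frac{407231}{192013} + \frac{9507}{k{\left(58 \right)}} = - \frac{407231}{192013} + \frac{9507}{286} = \frac{1708999525}{54915718}$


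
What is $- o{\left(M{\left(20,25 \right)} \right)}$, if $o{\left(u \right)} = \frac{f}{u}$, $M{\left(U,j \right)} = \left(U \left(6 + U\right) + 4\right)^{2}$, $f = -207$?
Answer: $\frac{207}{274576} \approx 0.00075389$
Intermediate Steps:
$M{\left(U,j \right)} = \left(4 + U \left(6 + U\right)\right)^{2}$
$o{\left(u \right)} = - \frac{207}{u}$
$- o{\left(M{\left(20,25 \right)} \right)} = - \frac{-207}{\left(4 + 20^{2} + 6 \cdot 20\right)^{2}} = - \frac{-207}{\left(4 + 400 + 120\right)^{2}} = - \frac{-207}{524^{2}} = - \frac{-207}{274576} = \left(-1\right) \left(- \frac{207}{274576}\right) = \frac{207}{274576}$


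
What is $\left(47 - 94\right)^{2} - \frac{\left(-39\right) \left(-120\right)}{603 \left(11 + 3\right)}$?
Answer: $\frac{1035761}{469} \approx 2208.4$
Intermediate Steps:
$\left(47 - 94\right)^{2} - \frac{\left(-39\right) \left(-120\right)}{603 \left(11 + 3\right)} = \left(-47\right)^{2} - \frac{4680}{603 \cdot 14} = 2209 - \frac{4680}{8442} = 2209 - 4680 \cdot \frac{1}{8442} = 2209 - \frac{260}{469} = \frac{1035761}{469}$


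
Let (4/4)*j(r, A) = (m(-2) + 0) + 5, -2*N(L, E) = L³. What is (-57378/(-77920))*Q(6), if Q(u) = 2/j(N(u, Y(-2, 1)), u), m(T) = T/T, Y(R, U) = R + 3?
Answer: 9563/38960 ≈ 0.24546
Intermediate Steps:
Y(R, U) = 3 + R
m(T) = 1
N(L, E) = -L³/2
j(r, A) = 6 (j(r, A) = (1 + 0) + 5 = 1 + 5 = 6)
Q(u) = ⅓ (Q(u) = 2/6 = 2*(⅙) = ⅓)
(-57378/(-77920))*Q(6) = -57378/(-77920)*(⅓) = -57378*(-1/77920)*(⅓) = (28689/38960)*(⅓) = 9563/38960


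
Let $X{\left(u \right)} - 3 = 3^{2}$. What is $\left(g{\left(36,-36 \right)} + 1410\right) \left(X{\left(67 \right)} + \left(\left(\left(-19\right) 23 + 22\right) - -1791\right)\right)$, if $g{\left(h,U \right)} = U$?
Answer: $1907112$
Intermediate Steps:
$X{\left(u \right)} = 12$ ($X{\left(u \right)} = 3 + 3^{2} = 3 + 9 = 12$)
$\left(g{\left(36,-36 \right)} + 1410\right) \left(X{\left(67 \right)} + \left(\left(\left(-19\right) 23 + 22\right) - -1791\right)\right) = \left(-36 + 1410\right) \left(12 + \left(\left(\left(-19\right) 23 + 22\right) - -1791\right)\right) = 1374 \left(12 + \left(\left(-437 + 22\right) + 1791\right)\right) = 1374 \left(12 + \left(-415 + 1791\right)\right) = 1374 \left(12 + 1376\right) = 1374 \cdot 1388 = 1907112$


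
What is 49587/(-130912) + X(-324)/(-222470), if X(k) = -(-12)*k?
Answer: -5261317017/14561996320 ≈ -0.36130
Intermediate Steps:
X(k) = 12*k
49587/(-130912) + X(-324)/(-222470) = 49587/(-130912) + (12*(-324))/(-222470) = 49587*(-1/130912) - 3888*(-1/222470) = -49587/130912 + 1944/111235 = -5261317017/14561996320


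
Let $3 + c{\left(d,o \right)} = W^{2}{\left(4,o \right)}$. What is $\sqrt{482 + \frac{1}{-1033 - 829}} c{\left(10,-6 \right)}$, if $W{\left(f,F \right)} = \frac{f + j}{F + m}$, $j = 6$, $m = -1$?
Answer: $- \frac{47 \sqrt{34104354}}{13034} \approx -21.058$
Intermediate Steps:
$W{\left(f,F \right)} = \frac{6 + f}{-1 + F}$ ($W{\left(f,F \right)} = \frac{f + 6}{F - 1} = \frac{6 + f}{-1 + F}$)
$c{\left(d,o \right)} = -3 + \frac{100}{\left(-1 + o\right)^{2}}$ ($c{\left(d,o \right)} = -3 + \left(\frac{6 + 4}{-1 + o}\right)^{2} = -3 + \left(\frac{1}{-1 + o} 10\right)^{2} = -3 + \left(\frac{10}{-1 + o}\right)^{2} = -3 + \frac{100}{\left(-1 + o\right)^{2}}$)
$\sqrt{482 + \frac{1}{-1033 - 829}} c{\left(10,-6 \right)} = \sqrt{482 + \frac{1}{-1033 - 829}} \left(-3 + \frac{100}{\left(-1 - 6\right)^{2}}\right) = \sqrt{482 + \frac{1}{-1862}} \left(-3 + \frac{100}{49}\right) = \sqrt{482 - \frac{1}{1862}} \left(-3 + 100 \cdot \frac{1}{49}\right) = \sqrt{\frac{897483}{1862}} \left(-3 + \frac{100}{49}\right) = \frac{\sqrt{34104354}}{266} \left(- \frac{47}{49}\right) = - \frac{47 \sqrt{34104354}}{13034}$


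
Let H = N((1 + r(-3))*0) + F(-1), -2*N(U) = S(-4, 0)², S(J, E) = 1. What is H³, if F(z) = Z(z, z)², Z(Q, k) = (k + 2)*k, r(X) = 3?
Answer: ⅛ ≈ 0.12500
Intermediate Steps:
Z(Q, k) = k*(2 + k) (Z(Q, k) = (2 + k)*k = k*(2 + k))
N(U) = -½ (N(U) = -½*1² = -½*1 = -½)
F(z) = z²*(2 + z)² (F(z) = (z*(2 + z))² = z²*(2 + z)²)
H = ½ (H = -½ + (-1)²*(2 - 1)² = -½ + 1*1² = -½ + 1*1 = -½ + 1 = ½ ≈ 0.50000)
H³ = (½)³ = ⅛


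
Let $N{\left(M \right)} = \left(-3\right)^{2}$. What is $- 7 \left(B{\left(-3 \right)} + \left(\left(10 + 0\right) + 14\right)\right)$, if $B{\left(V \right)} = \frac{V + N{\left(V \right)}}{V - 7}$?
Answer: $- \frac{819}{5} \approx -163.8$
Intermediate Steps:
$N{\left(M \right)} = 9$
$B{\left(V \right)} = \frac{9 + V}{-7 + V}$ ($B{\left(V \right)} = \frac{V + 9}{V - 7} = \frac{9 + V}{-7 + V}$)
$- 7 \left(B{\left(-3 \right)} + \left(\left(10 + 0\right) + 14\right)\right) = - 7 \left(\frac{9 - 3}{-7 - 3} + \left(\left(10 + 0\right) + 14\right)\right) = - 7 \left(\frac{1}{-10} \cdot 6 + \left(10 + 14\right)\right) = - 7 \left(\left(- \frac{1}{10}\right) 6 + 24\right) = - 7 \left(- \frac{3}{5} + 24\right) = \left(-7\right) \frac{117}{5} = - \frac{819}{5}$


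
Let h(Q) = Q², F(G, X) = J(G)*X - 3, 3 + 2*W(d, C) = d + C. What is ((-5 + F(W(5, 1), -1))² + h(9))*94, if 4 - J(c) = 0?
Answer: 21150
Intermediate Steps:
J(c) = 4 (J(c) = 4 - 1*0 = 4 + 0 = 4)
W(d, C) = -3/2 + C/2 + d/2 (W(d, C) = -3/2 + (d + C)/2 = -3/2 + (C + d)/2 = -3/2 + (C/2 + d/2) = -3/2 + C/2 + d/2)
F(G, X) = -3 + 4*X (F(G, X) = 4*X - 3 = -3 + 4*X)
((-5 + F(W(5, 1), -1))² + h(9))*94 = ((-5 + (-3 + 4*(-1)))² + 9²)*94 = ((-5 + (-3 - 4))² + 81)*94 = ((-5 - 7)² + 81)*94 = ((-12)² + 81)*94 = (144 + 81)*94 = 225*94 = 21150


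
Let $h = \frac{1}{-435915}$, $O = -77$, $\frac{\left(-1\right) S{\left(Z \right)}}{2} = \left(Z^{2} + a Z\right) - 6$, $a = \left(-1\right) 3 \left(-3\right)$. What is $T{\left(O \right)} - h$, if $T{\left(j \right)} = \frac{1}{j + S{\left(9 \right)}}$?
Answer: $- \frac{435526}{169570935} \approx -0.0025684$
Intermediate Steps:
$a = 9$ ($a = \left(-3\right) \left(-3\right) = 9$)
$S{\left(Z \right)} = 12 - 18 Z - 2 Z^{2}$ ($S{\left(Z \right)} = - 2 \left(\left(Z^{2} + 9 Z\right) - 6\right) = - 2 \left(-6 + Z^{2} + 9 Z\right) = 12 - 18 Z - 2 Z^{2}$)
$h = - \frac{1}{435915} \approx -2.294 \cdot 10^{-6}$
$T{\left(j \right)} = \frac{1}{-312 + j}$ ($T{\left(j \right)} = \frac{1}{j - \left(150 + 162\right)} = \frac{1}{j - 312} = \frac{1}{-312 + j}$)
$T{\left(O \right)} - h = \frac{1}{-312 - 77} - - \frac{1}{435915} = \frac{1}{-389} + \frac{1}{435915} = - \frac{1}{389} + \frac{1}{435915} = - \frac{435526}{169570935}$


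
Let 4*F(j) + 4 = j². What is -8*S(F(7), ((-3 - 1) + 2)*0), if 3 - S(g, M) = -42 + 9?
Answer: -288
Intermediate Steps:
F(j) = -1 + j²/4
S(g, M) = 36 (S(g, M) = 3 - (-42 + 9) = 3 - 1*(-33) = 3 + 33 = 36)
-8*S(F(7), ((-3 - 1) + 2)*0) = -8*36 = -288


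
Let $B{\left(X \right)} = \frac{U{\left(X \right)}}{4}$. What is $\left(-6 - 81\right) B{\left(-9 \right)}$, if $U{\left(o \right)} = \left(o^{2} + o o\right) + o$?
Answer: $- \frac{13311}{4} \approx -3327.8$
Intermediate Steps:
$U{\left(o \right)} = o + 2 o^{2}$ ($U{\left(o \right)} = \left(o^{2} + o^{2}\right) + o = 2 o^{2} + o = o + 2 o^{2}$)
$B{\left(X \right)} = \frac{X \left(1 + 2 X\right)}{4}$
$\left(-6 - 81\right) B{\left(-9 \right)} = \left(-6 - 81\right) \frac{1}{4} \left(-9\right) \left(1 + 2 \left(-9\right)\right) = \left(-6 - 81\right) \frac{1}{4} \left(-9\right) \left(1 - 18\right) = - 87 \cdot \frac{1}{4} \left(-9\right) \left(-17\right) = \left(-87\right) \frac{153}{4} = - \frac{13311}{4}$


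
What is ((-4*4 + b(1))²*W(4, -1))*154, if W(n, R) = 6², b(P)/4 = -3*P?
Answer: 4346496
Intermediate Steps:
b(P) = -12*P (b(P) = 4*(-3*P) = -12*P)
W(n, R) = 36
((-4*4 + b(1))²*W(4, -1))*154 = ((-4*4 - 12*1)²*36)*154 = ((-16 - 12)²*36)*154 = ((-28)²*36)*154 = (784*36)*154 = 28224*154 = 4346496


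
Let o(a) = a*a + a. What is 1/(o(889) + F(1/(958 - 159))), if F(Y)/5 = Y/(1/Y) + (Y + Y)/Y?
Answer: 638401/505115639225 ≈ 1.2639e-6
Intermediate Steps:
o(a) = a + a**2 (o(a) = a**2 + a = a + a**2)
F(Y) = 10 + 5*Y**2 (F(Y) = 5*(Y/(1/Y) + (Y + Y)/Y) = 5*(Y*Y + (2*Y)/Y) = 5*(Y**2 + 2) = 5*(2 + Y**2) = 10 + 5*Y**2)
1/(o(889) + F(1/(958 - 159))) = 1/(889*(1 + 889) + (10 + 5*(1/(958 - 159))**2)) = 1/(889*890 + (10 + 5*(1/799)**2)) = 1/(791210 + (10 + 5*(1/799)**2)) = 1/(791210 + (10 + 5*(1/638401))) = 1/(791210 + (10 + 5/638401)) = 1/(791210 + 6384015/638401) = 1/(505115639225/638401) = 638401/505115639225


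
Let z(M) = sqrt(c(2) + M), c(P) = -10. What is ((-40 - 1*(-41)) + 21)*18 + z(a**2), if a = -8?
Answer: 396 + 3*sqrt(6) ≈ 403.35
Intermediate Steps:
z(M) = sqrt(-10 + M)
((-40 - 1*(-41)) + 21)*18 + z(a**2) = ((-40 - 1*(-41)) + 21)*18 + sqrt(-10 + (-8)**2) = ((-40 + 41) + 21)*18 + sqrt(-10 + 64) = (1 + 21)*18 + sqrt(54) = 22*18 + 3*sqrt(6) = 396 + 3*sqrt(6)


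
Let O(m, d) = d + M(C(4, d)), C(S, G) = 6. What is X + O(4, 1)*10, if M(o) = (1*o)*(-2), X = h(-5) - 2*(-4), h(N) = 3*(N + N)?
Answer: -132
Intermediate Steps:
h(N) = 6*N (h(N) = 3*(2*N) = 6*N)
X = -22 (X = 6*(-5) - 2*(-4) = -30 + 8 = -22)
M(o) = -2*o (M(o) = o*(-2) = -2*o)
O(m, d) = -12 + d (O(m, d) = d - 2*6 = d - 12 = -12 + d)
X + O(4, 1)*10 = -22 + (-12 + 1)*10 = -22 - 11*10 = -22 - 110 = -132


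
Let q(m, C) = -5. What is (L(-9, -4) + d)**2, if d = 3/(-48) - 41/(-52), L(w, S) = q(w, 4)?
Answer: 790321/43264 ≈ 18.267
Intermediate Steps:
L(w, S) = -5
d = 151/208 (d = 3*(-1/48) - 41*(-1/52) = -1/16 + 41/52 = 151/208 ≈ 0.72596)
(L(-9, -4) + d)**2 = (-5 + 151/208)**2 = (-889/208)**2 = 790321/43264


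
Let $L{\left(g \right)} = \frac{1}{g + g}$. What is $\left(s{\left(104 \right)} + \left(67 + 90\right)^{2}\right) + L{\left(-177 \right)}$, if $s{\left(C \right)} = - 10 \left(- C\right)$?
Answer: $\frac{9093905}{354} \approx 25689.0$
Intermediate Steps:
$s{\left(C \right)} = 10 C$
$L{\left(g \right)} = \frac{1}{2 g}$
$\left(s{\left(104 \right)} + \left(67 + 90\right)^{2}\right) + L{\left(-177 \right)} = \left(10 \cdot 104 + \left(67 + 90\right)^{2}\right) + \frac{1}{2 \left(-177\right)} = \left(1040 + 157^{2}\right) + \frac{1}{2} \left(- \frac{1}{177}\right) = \left(1040 + 24649\right) - \frac{1}{354} = 25689 - \frac{1}{354} = \frac{9093905}{354}$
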